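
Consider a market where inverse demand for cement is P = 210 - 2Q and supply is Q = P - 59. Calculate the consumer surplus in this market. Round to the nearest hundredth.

Rewriting supply in inverse form: P = 59 + Q.
Equilibrium: 210 - 2Q = 59 + Q, so Q* = 50.3333 and P* = 109.3333.
Consumer surplus is the triangle under demand above P*: (1/2)(50.3333)(210 - 109.3333) = (1/2)(50.3333)(100.6667) = 2533.4444.

2533.44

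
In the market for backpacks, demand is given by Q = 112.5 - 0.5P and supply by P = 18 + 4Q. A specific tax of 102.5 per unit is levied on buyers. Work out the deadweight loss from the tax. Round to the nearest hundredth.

875.52

Rewriting demand in inverse form: P = 225 - 2Q.
Without the tax, 225 - 2Q = 18 + 4Q so Q* = 34.5 and P* = 156.
With the tax, buyers' net willingness to pay falls by 102.5: (225 - 102.5) - 2Q = 18 + 4Q, so Q_t = 17.4167. Buyers pay P_b = 190.1667; sellers receive P_s = P_b - 102.5 = 87.6667.
The welfare triangle lost has base Q* - Q_t = 17.0833 and height t = 102.5, so DWL = (1/2)(17.0833)(102.5) = 875.5208.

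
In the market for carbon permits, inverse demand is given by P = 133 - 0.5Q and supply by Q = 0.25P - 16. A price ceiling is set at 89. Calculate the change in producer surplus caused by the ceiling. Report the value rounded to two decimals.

Rewriting supply in inverse form: P = 64 + 4Q.
Free-market equilibrium: 133 - 0.5Q = 64 + 4Q gives Q* = 15.3333, P* = 125.3333.
At the ceiling price 89, quantity supplied is (89 - 64)/4 = 6.25; supply is the short side, so Q = 6.25 trades at P = 89.
PS goes from (1/2)(15.3333)(61.3333) = 470.2222 to 78.125 (computed as (89 - 64)(6.25) - (1/2)(4)(6.25)^2), a change of -392.0972.

-392.10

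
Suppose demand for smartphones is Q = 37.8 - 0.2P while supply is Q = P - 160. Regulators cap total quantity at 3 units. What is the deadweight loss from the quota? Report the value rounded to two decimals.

Rewriting demand in inverse form: P = 189 - 5Q.
Rewriting supply in inverse form: P = 160 + Q.
Without the quota, 189 - 5Q = 160 + Q gives Q* = 4.8333.
At Q = 3 the demand price is 189 - 5(3) = 174 and the supply price is 160 + (3) = 163.
DWL = (1/2)(gap between curves at 3) x (Q* - 3) = (1/2)(11)(1.8333) = 10.0833.

10.08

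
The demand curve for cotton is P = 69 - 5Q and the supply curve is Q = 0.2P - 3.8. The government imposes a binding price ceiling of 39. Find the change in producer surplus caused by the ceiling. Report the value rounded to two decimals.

-22.50

Rewriting supply in inverse form: P = 19 + 5Q.
Free-market equilibrium: 69 - 5Q = 19 + 5Q gives Q* = 5, P* = 44.
At the ceiling price 39, quantity supplied is (39 - 19)/5 = 4; supply is the short side, so Q = 4 trades at P = 39.
PS goes from (1/2)(5)(25) = 62.5 to 40 (computed as (39 - 19)(4) - (1/2)(5)(4)^2), a change of -22.5.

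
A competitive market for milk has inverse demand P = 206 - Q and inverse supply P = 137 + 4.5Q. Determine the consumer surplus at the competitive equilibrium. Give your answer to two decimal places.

78.69

Equilibrium: 206 - Q = 137 + 4.5Q, so Q* = 12.5455 and P* = 193.4545.
The demand choke price is 206, so CS = (1/2)(Q*)(206 - P*) = (1/2)(12.5455)(12.5455) = 78.6942.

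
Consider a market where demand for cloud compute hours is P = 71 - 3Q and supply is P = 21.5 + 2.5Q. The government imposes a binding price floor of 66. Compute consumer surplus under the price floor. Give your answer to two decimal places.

Free-market equilibrium: 71 - 3Q = 21.5 + 2.5Q gives Q* = 9, P* = 44.
At the floor price 66, quantity demanded is (71 - 66)/3 = 1.6667; demand is the short side, so Q = 1.6667 trades at P = 66.
CS is the triangle under demand above 66: (1/2)(1.6667)(71 - 66) = 4.1667.

4.17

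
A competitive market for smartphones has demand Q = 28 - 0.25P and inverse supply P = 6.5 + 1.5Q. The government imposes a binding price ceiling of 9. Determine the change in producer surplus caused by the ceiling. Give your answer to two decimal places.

Rewriting demand in inverse form: P = 112 - 4Q.
Without the control, 112 - 4Q = 6.5 + 1.5Q so Q* = 19.1818 and P* = 35.2727.
At P = 9, sellers supply (9 - 6.5)/1.5 = 1.6667 while buyers want more, so the quantity traded is 1.6667 at price 9.
PS goes from (1/2)(19.1818)(28.7727) = 275.9566 to 2.0833 (computed as (9 - 6.5)(1.6667) - (1/2)(1.5)(1.6667)^2), a change of -273.8733.

-273.87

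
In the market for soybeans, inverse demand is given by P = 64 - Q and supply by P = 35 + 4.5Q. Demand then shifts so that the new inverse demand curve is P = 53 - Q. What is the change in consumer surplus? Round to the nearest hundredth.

Initial equilibrium: Q_0 = 5.2727, P_0 = 58.7273; CS_0 = (1/2)(5.2727)(5.2727) = 13.9008, PS_0 = (1/2)(5.2727)(23.7273) = 62.5537.
New equilibrium: 53 - Q = 35 + 4.5Q gives Q_1 = 3.2727, P_1 = 49.7273; CS_1 = 5.3554, PS_1 = 24.0992.
Change in consumer surplus = 5.3554 - 13.9008 = -8.5455.

-8.55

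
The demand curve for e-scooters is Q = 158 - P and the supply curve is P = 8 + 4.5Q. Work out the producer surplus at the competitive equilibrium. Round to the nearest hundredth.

Rewriting demand in inverse form: P = 158 - Q.
Setting demand equal to supply, 150 = 5.5Q, so Q* = 27.2727 and P* = 130.7273.
PS is the area between P* and the supply curve from 0 to Q*: (1/2)(27.2727)(122.7273) = 1673.5537.

1673.55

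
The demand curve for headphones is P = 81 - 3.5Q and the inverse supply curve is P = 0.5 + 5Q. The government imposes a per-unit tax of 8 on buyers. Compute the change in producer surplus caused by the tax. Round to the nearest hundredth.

Pre-tax equilibrium: 81 - 3.5Q = 0.5 + 5Q gives Q* = 9.4706, P* = 47.8529.
With the tax, buyers' net willingness to pay falls by 8: (81 - 8) - 3.5Q = 0.5 + 5Q, so Q_t = 8.5294. Buyers pay P_b = 51.1471; sellers receive P_s = P_b - 8 = 43.1471.
PS falls from (1/2)(9.4706)(47.3529) = 224.2301 to (1/2)(8.5294)(42.6471) = 181.8772, a change of -42.3529.

-42.35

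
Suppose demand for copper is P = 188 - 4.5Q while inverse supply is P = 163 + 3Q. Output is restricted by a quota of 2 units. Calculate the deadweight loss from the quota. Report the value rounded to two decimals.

Without the quota, 188 - 4.5Q = 163 + 3Q gives Q* = 3.3333.
At Q = 2 the demand price is 188 - 4.5(2) = 179 and the supply price is 163 + 3(2) = 169.
Deadweight loss is the triangle between the curves from 2 to 3.3333: (1/2)(179 - 169)(3.3333 - 2) = 6.6667.

6.67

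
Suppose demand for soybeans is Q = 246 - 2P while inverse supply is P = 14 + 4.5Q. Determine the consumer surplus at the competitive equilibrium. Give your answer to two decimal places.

118.81

Rewriting demand in inverse form: P = 123 - 0.5Q.
Set 123 - 0.5Q = 14 + 4.5Q, which gives 109 = 5Q, so Q* = 21.8 and P* = 123 - 0.5(21.8) = 112.1.
CS is the area between the demand curve and P* from 0 to Q*: (1/2)(21.8)(10.9) = 118.81.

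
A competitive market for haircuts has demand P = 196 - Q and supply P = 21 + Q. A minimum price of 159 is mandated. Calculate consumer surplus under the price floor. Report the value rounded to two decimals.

Free-market equilibrium: 196 - Q = 21 + Q gives Q* = 87.5, P* = 108.5.
At the floor price 159, quantity demanded is (196 - 159)/1 = 37; demand is the short side, so Q = 37 trades at P = 159.
CS is the triangle under demand above 159: (1/2)(37)(196 - 159) = 684.5.

684.50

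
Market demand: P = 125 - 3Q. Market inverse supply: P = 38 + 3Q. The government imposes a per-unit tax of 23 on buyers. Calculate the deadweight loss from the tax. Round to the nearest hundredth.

Without the tax, 125 - 3Q = 38 + 3Q so Q* = 14.5 and P* = 81.5.
A tax on buyers shifts demand down by 23: (125 - 23) - 3Q = 38 + 3Q, so Q_t = 10.6667. Buyers pay P_b = 93; sellers receive P_s = P_b - 23 = 70.
Deadweight loss is the triangle between the curves from Q_t to Q*: (1/2)(14.5 - 10.6667)(23) = 44.0833.

44.08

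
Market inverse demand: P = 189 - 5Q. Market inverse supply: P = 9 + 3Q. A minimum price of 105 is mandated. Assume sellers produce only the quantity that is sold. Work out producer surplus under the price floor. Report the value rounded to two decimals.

Free-market equilibrium: 189 - 5Q = 9 + 3Q gives Q* = 22.5, P* = 76.5.
At P = 105, buyers demand (189 - 105)/5 = 16.8 while sellers would supply more, so the quantity traded is 16.8 at price 105.
The supply price at Q = 16.8 is 59.4. PS is the trapezoid between 105 and supply over [0, 16.8]: (1/2)[(105 - 9) + (105 - 59.4)](16.8) = 1189.44.

1189.44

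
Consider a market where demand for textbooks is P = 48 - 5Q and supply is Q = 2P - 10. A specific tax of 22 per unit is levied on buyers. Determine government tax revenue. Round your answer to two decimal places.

Rewriting supply in inverse form: P = 5 + 0.5Q.
Without the tax, 48 - 5Q = 5 + 0.5Q so Q* = 7.8182 and P* = 8.9091.
A tax on buyers shifts demand down by 22: (48 - 22) - 5Q = 5 + 0.5Q, so Q_t = 3.8182. Buyers pay P_b = 28.9091; sellers receive P_s = P_b - 22 = 6.9091.
Tax revenue = t x Q_t = 22 x 3.8182 = 84.

84.00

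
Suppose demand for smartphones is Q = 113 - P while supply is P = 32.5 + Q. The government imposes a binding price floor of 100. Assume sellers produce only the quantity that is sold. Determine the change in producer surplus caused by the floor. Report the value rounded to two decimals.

-17.03

Rewriting demand in inverse form: P = 113 - Q.
Without the control, 113 - Q = 32.5 + Q so Q* = 40.25 and P* = 72.75.
At the floor price 100, quantity demanded is (113 - 100)/1 = 13; demand is the short side, so Q = 13 trades at P = 100.
PS goes from (1/2)(40.25)(40.25) = 810.0312 to 793 (computed as (100 - 32.5)(13) - (1/2)(1)(13)^2), a change of -17.0312.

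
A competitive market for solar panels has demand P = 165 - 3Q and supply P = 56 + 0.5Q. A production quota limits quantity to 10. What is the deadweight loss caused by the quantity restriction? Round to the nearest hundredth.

782.29

Without the quota, 165 - 3Q = 56 + 0.5Q gives Q* = 31.1429.
At Q = 10 the demand price is 165 - 3(10) = 135 and the supply price is 56 + 0.5(10) = 61.
Deadweight loss is the triangle between the curves from 10 to 31.1429: (1/2)(135 - 61)(31.1429 - 10) = 782.2857.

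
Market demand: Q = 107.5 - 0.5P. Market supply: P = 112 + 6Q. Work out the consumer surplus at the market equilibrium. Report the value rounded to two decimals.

Rewriting demand in inverse form: P = 215 - 2Q.
Setting demand equal to supply, 103 = 8Q, so Q* = 12.875 and P* = 189.25.
CS is the area between the demand curve and P* from 0 to Q*: (1/2)(12.875)(25.75) = 165.7656.

165.77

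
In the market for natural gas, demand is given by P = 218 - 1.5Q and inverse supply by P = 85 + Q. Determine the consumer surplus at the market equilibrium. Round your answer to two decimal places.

Setting demand equal to supply, 133 = 2.5Q, so Q* = 53.2 and P* = 138.2.
Consumer surplus is the triangle under demand above P*: (1/2)(53.2)(218 - 138.2) = (1/2)(53.2)(79.8) = 2122.68.

2122.68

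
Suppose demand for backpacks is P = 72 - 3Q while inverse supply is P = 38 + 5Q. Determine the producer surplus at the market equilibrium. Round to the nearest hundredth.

45.16

Setting demand equal to supply, 34 = 8Q, so Q* = 4.25 and P* = 59.25.
The supply curve's price intercept is 38, so PS = (1/2)(Q*)(P* - 38) = (1/2)(4.25)(21.25) = 45.1562.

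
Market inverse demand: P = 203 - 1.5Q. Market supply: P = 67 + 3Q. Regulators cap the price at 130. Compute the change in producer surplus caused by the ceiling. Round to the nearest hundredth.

-708.57

Free-market equilibrium: 203 - 1.5Q = 67 + 3Q gives Q* = 30.2222, P* = 157.6667.
At P = 130, sellers supply (130 - 67)/3 = 21 while buyers want more, so the quantity traded is 21 at price 130.
PS goes from (1/2)(30.2222)(90.6667) = 1370.0741 to 661.5 (computed as (130 - 67)(21) - (1/2)(3)(21)^2), a change of -708.5741.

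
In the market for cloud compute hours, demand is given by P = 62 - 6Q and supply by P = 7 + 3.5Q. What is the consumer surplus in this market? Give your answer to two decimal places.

Setting demand equal to supply, 55 = 9.5Q, so Q* = 5.7895 and P* = 27.2632.
CS is the area between the demand curve and P* from 0 to Q*: (1/2)(5.7895)(34.7368) = 100.554.

100.55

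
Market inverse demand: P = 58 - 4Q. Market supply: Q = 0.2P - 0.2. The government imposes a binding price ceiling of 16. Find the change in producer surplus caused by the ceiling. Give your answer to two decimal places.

-77.78

Rewriting supply in inverse form: P = 1 + 5Q.
Without the control, 58 - 4Q = 1 + 5Q so Q* = 6.3333 and P* = 32.6667.
At P = 16, sellers supply (16 - 1)/5 = 3 while buyers want more, so the quantity traded is 3 at price 16.
PS goes from (1/2)(6.3333)(31.6667) = 100.2778 to 22.5 (computed as (16 - 1)(3) - (1/2)(5)(3)^2), a change of -77.7778.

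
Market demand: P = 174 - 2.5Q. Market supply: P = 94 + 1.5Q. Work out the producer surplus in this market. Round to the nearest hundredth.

Equilibrium: 174 - 2.5Q = 94 + 1.5Q, so Q* = 20 and P* = 124.
PS is the area between P* and the supply curve from 0 to Q*: (1/2)(20)(30) = 300.

300.00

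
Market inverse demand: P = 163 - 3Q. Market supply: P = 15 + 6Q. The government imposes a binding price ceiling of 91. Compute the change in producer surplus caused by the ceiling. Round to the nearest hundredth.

Without the control, 163 - 3Q = 15 + 6Q so Q* = 16.4444 and P* = 113.6667.
At the ceiling price 91, quantity supplied is (91 - 15)/6 = 12.6667; supply is the short side, so Q = 12.6667 trades at P = 91.
PS goes from (1/2)(16.4444)(98.6667) = 811.2593 to 481.3333 (computed as (91 - 15)(12.6667) - (1/2)(6)(12.6667)^2), a change of -329.9259.

-329.93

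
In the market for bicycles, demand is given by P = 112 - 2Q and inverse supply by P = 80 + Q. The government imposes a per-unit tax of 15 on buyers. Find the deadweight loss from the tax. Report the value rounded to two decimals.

37.50

Without the tax, 112 - 2Q = 80 + Q so Q* = 10.6667 and P* = 90.6667.
With the tax, buyers' net willingness to pay falls by 15: (112 - 15) - 2Q = 80 + Q, so Q_t = 5.6667. Buyers pay P_b = 100.6667; sellers receive P_s = P_b - 15 = 85.6667.
The welfare triangle lost has base Q* - Q_t = 5 and height t = 15, so DWL = (1/2)(5)(15) = 37.5.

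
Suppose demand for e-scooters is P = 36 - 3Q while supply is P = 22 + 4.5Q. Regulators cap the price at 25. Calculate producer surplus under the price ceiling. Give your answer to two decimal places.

1.00

Free-market equilibrium: 36 - 3Q = 22 + 4.5Q gives Q* = 1.8667, P* = 30.4.
At P = 25, sellers supply (25 - 22)/4.5 = 0.6667 while buyers want more, so the quantity traded is 0.6667 at price 25.
PS is the triangle above supply below 25: (1/2)(0.6667)(25 - 22) = 1.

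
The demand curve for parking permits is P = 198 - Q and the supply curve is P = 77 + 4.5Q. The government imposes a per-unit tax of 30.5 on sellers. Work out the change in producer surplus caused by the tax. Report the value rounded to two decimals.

-479.81

Without the tax, 198 - Q = 77 + 4.5Q so Q* = 22 and P* = 176.
With the tax, sellers need 30.5 more per unit: 198 - Q = 77 + 4.5Q + 30.5, so Q_t = 16.4545. Buyers pay P_b = 181.5455; sellers receive P_s = P_b - 30.5 = 151.0455.
PS falls from (1/2)(22)(99) = 1089 to (1/2)(16.4545)(74.0455) = 609.1921, a change of -479.8079.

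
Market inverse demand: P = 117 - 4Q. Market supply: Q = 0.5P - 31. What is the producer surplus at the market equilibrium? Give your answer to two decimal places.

Rewriting supply in inverse form: P = 62 + 2Q.
Equilibrium: 117 - 4Q = 62 + 2Q, so Q* = 9.1667 and P* = 80.3333.
Producer surplus is the triangle above supply below P*: (1/2)(9.1667)(80.3333 - 62) = (1/2)(9.1667)(18.3333) = 84.0278.

84.03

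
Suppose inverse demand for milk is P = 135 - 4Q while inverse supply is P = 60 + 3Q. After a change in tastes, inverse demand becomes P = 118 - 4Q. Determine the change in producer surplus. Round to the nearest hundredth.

Initial equilibrium: Q_0 = 10.7143, P_0 = 92.1429; CS_0 = (1/2)(10.7143)(42.8571) = 229.5918, PS_0 = (1/2)(10.7143)(32.1429) = 172.1939.
New equilibrium: 118 - 4Q = 60 + 3Q gives Q_1 = 8.2857, P_1 = 84.8571; CS_1 = 137.3061, PS_1 = 102.9796.
Change in producer surplus = 102.9796 - 172.1939 = -69.2143.

-69.21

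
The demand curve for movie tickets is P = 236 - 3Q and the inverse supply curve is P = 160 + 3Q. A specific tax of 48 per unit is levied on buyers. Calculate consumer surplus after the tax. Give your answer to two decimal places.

32.67

Without the tax, 236 - 3Q = 160 + 3Q so Q* = 12.6667 and P* = 198.
With the tax, buyers' net willingness to pay falls by 48: (236 - 48) - 3Q = 160 + 3Q, so Q_t = 4.6667. Buyers pay P_b = 222; sellers receive P_s = P_b - 48 = 174.
CS = (1/2)(Q_t)(236 - P_b) = (1/2)(4.6667)(14) = 32.6667.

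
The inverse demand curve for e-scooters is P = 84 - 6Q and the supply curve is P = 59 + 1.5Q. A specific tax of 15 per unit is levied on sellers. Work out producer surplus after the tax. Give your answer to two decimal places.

1.33

Without the tax, 84 - 6Q = 59 + 1.5Q so Q* = 3.3333 and P* = 64.
With the tax, sellers need 15 more per unit: 84 - 6Q = 59 + 1.5Q + 15, so Q_t = 1.3333. Buyers pay P_b = 76; sellers receive P_s = P_b - 15 = 61.
PS = (1/2)(Q_t)(P_s - 59) = (1/2)(1.3333)(2) = 1.3333.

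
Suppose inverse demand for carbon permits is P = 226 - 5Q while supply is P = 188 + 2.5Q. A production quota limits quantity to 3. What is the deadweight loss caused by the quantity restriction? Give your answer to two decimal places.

Without the quota, 226 - 5Q = 188 + 2.5Q gives Q* = 5.0667.
At Q = 3 the demand price is 226 - 5(3) = 211 and the supply price is 188 + 2.5(3) = 195.5.
Deadweight loss is the triangle between the curves from 3 to 5.0667: (1/2)(211 - 195.5)(5.0667 - 3) = 16.0167.

16.02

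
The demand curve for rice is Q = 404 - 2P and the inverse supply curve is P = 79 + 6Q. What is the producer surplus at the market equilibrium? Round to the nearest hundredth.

Rewriting demand in inverse form: P = 202 - 0.5Q.
Equilibrium: 202 - 0.5Q = 79 + 6Q, so Q* = 18.9231 and P* = 192.5385.
Producer surplus is the triangle above supply below P*: (1/2)(18.9231)(192.5385 - 79) = (1/2)(18.9231)(113.5385) = 1074.2485.

1074.25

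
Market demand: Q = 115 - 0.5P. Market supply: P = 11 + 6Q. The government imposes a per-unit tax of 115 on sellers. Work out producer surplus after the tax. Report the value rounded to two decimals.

Rewriting demand in inverse form: P = 230 - 2Q.
Without the tax, 230 - 2Q = 11 + 6Q so Q* = 27.375 and P* = 175.25.
A tax on sellers shifts supply up by 115: 230 - 2Q = 11 + 6Q + 115, so Q_t = 13. Buyers pay P_b = 204; sellers receive P_s = P_b - 115 = 89.
PS = (1/2)(Q_t)(P_s - 11) = (1/2)(13)(78) = 507.

507.00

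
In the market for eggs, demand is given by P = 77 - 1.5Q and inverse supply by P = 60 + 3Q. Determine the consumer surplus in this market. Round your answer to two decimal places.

Equilibrium: 77 - 1.5Q = 60 + 3Q, so Q* = 3.7778 and P* = 71.3333.
The demand choke price is 77, so CS = (1/2)(Q*)(77 - P*) = (1/2)(3.7778)(5.6667) = 10.7037.

10.70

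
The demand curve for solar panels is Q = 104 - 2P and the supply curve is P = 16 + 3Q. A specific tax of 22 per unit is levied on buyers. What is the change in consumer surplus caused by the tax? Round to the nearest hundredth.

Rewriting demand in inverse form: P = 52 - 0.5Q.
Without the tax, 52 - 0.5Q = 16 + 3Q so Q* = 10.2857 and P* = 46.8571.
A tax on buyers shifts demand down by 22: (52 - 22) - 0.5Q = 16 + 3Q, so Q_t = 4. Buyers pay P_b = 50; sellers receive P_s = P_b - 22 = 28.
Consumers lose the trapezoid between P* and P_b out to Q_t plus the triangle from Q_t to Q*: change in CS = 4 - 26.449 = -22.449.

-22.45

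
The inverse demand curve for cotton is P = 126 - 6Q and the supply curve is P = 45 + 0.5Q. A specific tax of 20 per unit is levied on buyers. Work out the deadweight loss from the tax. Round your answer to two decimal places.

30.77

Pre-tax equilibrium: 126 - 6Q = 45 + 0.5Q gives Q* = 12.4615, P* = 51.2308.
With the tax, buyers' net willingness to pay falls by 20: (126 - 20) - 6Q = 45 + 0.5Q, so Q_t = 9.3846. Buyers pay P_b = 69.6923; sellers receive P_s = P_b - 20 = 49.6923.
The welfare triangle lost has base Q* - Q_t = 3.0769 and height t = 20, so DWL = (1/2)(3.0769)(20) = 30.7692.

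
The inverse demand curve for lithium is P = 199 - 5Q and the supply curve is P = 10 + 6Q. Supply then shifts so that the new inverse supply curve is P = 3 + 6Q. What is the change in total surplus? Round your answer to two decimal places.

Initial equilibrium: Q_0 = 17.1818, P_0 = 113.0909; CS_0 = (1/2)(17.1818)(85.9091) = 738.0372, PS_0 = (1/2)(17.1818)(103.0909) = 885.6446.
New equilibrium: 199 - 5Q = 3 + 6Q gives Q_1 = 17.8182, P_1 = 109.9091; CS_1 = 793.719, PS_1 = 952.4628.
Change in total surplus = (793.719 + 952.4628) - (738.0372 + 885.6446) = 122.5.

122.50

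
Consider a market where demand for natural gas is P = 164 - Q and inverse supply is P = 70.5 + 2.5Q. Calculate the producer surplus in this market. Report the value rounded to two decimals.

892.07

Equilibrium: 164 - Q = 70.5 + 2.5Q, so Q* = 26.7143 and P* = 137.2857.
Producer surplus is the triangle above supply below P*: (1/2)(26.7143)(137.2857 - 70.5) = (1/2)(26.7143)(66.7857) = 892.0663.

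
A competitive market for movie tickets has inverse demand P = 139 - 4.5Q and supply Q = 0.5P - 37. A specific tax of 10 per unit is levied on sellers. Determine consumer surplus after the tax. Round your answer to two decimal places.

Rewriting supply in inverse form: P = 74 + 2Q.
Pre-tax equilibrium: 139 - 4.5Q = 74 + 2Q gives Q* = 10, P* = 94.
A tax on sellers shifts supply up by 10: 139 - 4.5Q = 74 + 2Q + 10, so Q_t = 8.4615. Buyers pay P_b = 100.9231; sellers receive P_s = P_b - 10 = 90.9231.
Consumer surplus is the triangle under demand above P_b: (1/2)(8.4615)(139 - 100.9231) = 161.0947.

161.09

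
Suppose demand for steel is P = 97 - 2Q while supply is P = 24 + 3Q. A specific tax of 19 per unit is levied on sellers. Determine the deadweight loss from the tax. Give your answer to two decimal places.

36.10

Pre-tax equilibrium: 97 - 2Q = 24 + 3Q gives Q* = 14.6, P* = 67.8.
With the tax, sellers need 19 more per unit: 97 - 2Q = 24 + 3Q + 19, so Q_t = 10.8. Buyers pay P_b = 75.4; sellers receive P_s = P_b - 19 = 56.4.
The welfare triangle lost has base Q* - Q_t = 3.8 and height t = 19, so DWL = (1/2)(3.8)(19) = 36.1.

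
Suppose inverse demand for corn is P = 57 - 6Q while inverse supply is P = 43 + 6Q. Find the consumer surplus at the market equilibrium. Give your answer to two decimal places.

Set 57 - 6Q = 43 + 6Q, which gives 14 = 12Q, so Q* = 1.1667 and P* = 57 - 6(1.1667) = 50.
CS is the area between the demand curve and P* from 0 to Q*: (1/2)(1.1667)(7) = 4.0833.

4.08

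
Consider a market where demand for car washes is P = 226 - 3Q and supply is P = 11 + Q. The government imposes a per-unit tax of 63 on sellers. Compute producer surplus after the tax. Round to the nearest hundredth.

Without the tax, 226 - 3Q = 11 + Q so Q* = 53.75 and P* = 64.75.
A tax on sellers shifts supply up by 63: 226 - 3Q = 11 + Q + 63, so Q_t = 38. Buyers pay P_b = 112; sellers receive P_s = P_b - 63 = 49.
Producer surplus is the triangle above supply below P_s: (1/2)(38)(49 - 11) = 722.

722.00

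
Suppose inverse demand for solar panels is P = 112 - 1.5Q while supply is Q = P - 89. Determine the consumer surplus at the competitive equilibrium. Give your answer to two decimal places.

63.48

Rewriting supply in inverse form: P = 89 + Q.
Set 112 - 1.5Q = 89 + Q, which gives 23 = 2.5Q, so Q* = 9.2 and P* = 112 - 1.5(9.2) = 98.2.
CS is the area between the demand curve and P* from 0 to Q*: (1/2)(9.2)(13.8) = 63.48.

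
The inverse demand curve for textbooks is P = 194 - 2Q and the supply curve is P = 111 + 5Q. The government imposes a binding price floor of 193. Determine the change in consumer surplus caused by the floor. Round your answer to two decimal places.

-140.34

Without the control, 194 - 2Q = 111 + 5Q so Q* = 11.8571 and P* = 170.2857.
At the floor price 193, quantity demanded is (194 - 193)/2 = 0.5; demand is the short side, so Q = 0.5 trades at P = 193.
CS goes from (1/2)(11.8571)(23.7143) = 140.5918 to 0.25 (computed as (194 - 193)(0.5) - (1/2)(2)(0.5)^2), a change of -140.3418.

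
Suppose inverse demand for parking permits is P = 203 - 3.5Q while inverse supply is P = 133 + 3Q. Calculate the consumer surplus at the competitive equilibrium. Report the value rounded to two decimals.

Set 203 - 3.5Q = 133 + 3Q, which gives 70 = 6.5Q, so Q* = 10.7692 and P* = 203 - 3.5(10.7692) = 165.3077.
CS is the area between the demand curve and P* from 0 to Q*: (1/2)(10.7692)(37.6923) = 202.9586.

202.96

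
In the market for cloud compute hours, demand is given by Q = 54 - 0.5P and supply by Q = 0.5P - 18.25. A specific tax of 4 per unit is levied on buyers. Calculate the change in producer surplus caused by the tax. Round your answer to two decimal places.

-34.75

Rewriting demand in inverse form: P = 108 - 2Q.
Rewriting supply in inverse form: P = 36.5 + 2Q.
Without the tax, 108 - 2Q = 36.5 + 2Q so Q* = 17.875 and P* = 72.25.
A tax on buyers shifts demand down by 4: (108 - 4) - 2Q = 36.5 + 2Q, so Q_t = 16.875. Buyers pay P_b = 74.25; sellers receive P_s = P_b - 4 = 70.25.
Producers lose the trapezoid between P_s and P* out to Q_t plus the triangle from Q_t to Q*: change in PS = 284.7656 - 319.5156 = -34.75.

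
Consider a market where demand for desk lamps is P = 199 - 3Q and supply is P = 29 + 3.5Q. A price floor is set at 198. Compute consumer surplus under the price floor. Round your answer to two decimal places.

Free-market equilibrium: 199 - 3Q = 29 + 3.5Q gives Q* = 26.1538, P* = 120.5385.
At the floor price 198, quantity demanded is (199 - 198)/3 = 0.3333; demand is the short side, so Q = 0.3333 trades at P = 198.
CS is the triangle under demand above 198: (1/2)(0.3333)(199 - 198) = 0.1667.

0.17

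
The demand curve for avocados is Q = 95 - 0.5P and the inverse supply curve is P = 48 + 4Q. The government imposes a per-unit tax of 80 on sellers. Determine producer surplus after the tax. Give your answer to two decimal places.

213.56

Rewriting demand in inverse form: P = 190 - 2Q.
Pre-tax equilibrium: 190 - 2Q = 48 + 4Q gives Q* = 23.6667, P* = 142.6667.
With the tax, sellers need 80 more per unit: 190 - 2Q = 48 + 4Q + 80, so Q_t = 10.3333. Buyers pay P_b = 169.3333; sellers receive P_s = P_b - 80 = 89.3333.
Producer surplus is the triangle above supply below P_s: (1/2)(10.3333)(89.3333 - 48) = 213.5556.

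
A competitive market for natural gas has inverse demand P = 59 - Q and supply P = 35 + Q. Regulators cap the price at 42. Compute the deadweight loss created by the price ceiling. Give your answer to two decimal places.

Without the control, 59 - Q = 35 + Q so Q* = 12 and P* = 47.
At the ceiling price 42, quantity supplied is (42 - 35)/1 = 7; supply is the short side, so Q = 7 trades at P = 42.
At Q = 7 the demand price is 52 and the supply price is 42. Deadweight loss is the triangle between the curves from 7 to 12: (1/2)(52 - 42)(12 - 7) = 25.

25.00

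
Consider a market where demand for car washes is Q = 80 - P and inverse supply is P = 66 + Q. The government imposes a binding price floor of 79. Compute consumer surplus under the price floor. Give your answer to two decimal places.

Rewriting demand in inverse form: P = 80 - Q.
Free-market equilibrium: 80 - Q = 66 + Q gives Q* = 7, P* = 73.
At P = 79, buyers demand (80 - 79)/1 = 1 while sellers would supply more, so the quantity traded is 1 at price 79.
CS is the triangle under demand above 79: (1/2)(1)(80 - 79) = 0.5.

0.50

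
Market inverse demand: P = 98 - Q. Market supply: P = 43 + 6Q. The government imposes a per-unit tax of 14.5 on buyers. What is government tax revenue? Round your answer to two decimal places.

83.89

Pre-tax equilibrium: 98 - Q = 43 + 6Q gives Q* = 7.8571, P* = 90.1429.
A tax on buyers shifts demand down by 14.5: (98 - 14.5) - Q = 43 + 6Q, so Q_t = 5.7857. Buyers pay P_b = 92.2143; sellers receive P_s = P_b - 14.5 = 77.7143.
Revenue is the tax times quantity traded: 14.5 x 5.7857 = 83.8929.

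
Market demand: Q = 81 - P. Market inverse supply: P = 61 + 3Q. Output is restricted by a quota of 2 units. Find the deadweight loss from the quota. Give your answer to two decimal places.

18.00

Rewriting demand in inverse form: P = 81 - Q.
Unrestricted equilibrium: Q* = (81 - 61)/(1 + 3) = 5.
At Q = 2 the demand price is 81 - (2) = 79 and the supply price is 61 + 3(2) = 67.
Deadweight loss is the triangle between the curves from 2 to 5: (1/2)(79 - 67)(5 - 2) = 18.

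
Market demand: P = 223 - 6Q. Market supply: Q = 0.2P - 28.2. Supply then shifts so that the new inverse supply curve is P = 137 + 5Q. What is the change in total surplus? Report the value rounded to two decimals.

30.55

Rewriting supply in inverse form: P = 141 + 5Q.
Initial equilibrium: Q_0 = 7.4545, P_0 = 178.2727; CS_0 = (1/2)(7.4545)(44.7273) = 166.7107, PS_0 = (1/2)(7.4545)(37.2727) = 138.9256.
New equilibrium: 223 - 6Q = 137 + 5Q gives Q_1 = 7.8182, P_1 = 176.0909; CS_1 = 183.3719, PS_1 = 152.8099.
Change in total surplus = (183.3719 + 152.8099) - (166.7107 + 138.9256) = 30.5455.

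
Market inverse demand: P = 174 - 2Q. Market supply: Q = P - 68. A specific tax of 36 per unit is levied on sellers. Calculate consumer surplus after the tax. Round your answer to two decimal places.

Rewriting supply in inverse form: P = 68 + Q.
Pre-tax equilibrium: 174 - 2Q = 68 + Q gives Q* = 35.3333, P* = 103.3333.
A tax on sellers shifts supply up by 36: 174 - 2Q = 68 + Q + 36, so Q_t = 23.3333. Buyers pay P_b = 127.3333; sellers receive P_s = P_b - 36 = 91.3333.
Consumer surplus is the triangle under demand above P_b: (1/2)(23.3333)(174 - 127.3333) = 544.4444.

544.44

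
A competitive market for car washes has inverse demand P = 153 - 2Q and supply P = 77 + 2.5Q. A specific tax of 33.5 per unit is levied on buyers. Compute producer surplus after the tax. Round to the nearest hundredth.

Pre-tax equilibrium: 153 - 2Q = 77 + 2.5Q gives Q* = 16.8889, P* = 119.2222.
With the tax, buyers' net willingness to pay falls by 33.5: (153 - 33.5) - 2Q = 77 + 2.5Q, so Q_t = 9.4444. Buyers pay P_b = 134.1111; sellers receive P_s = P_b - 33.5 = 100.6111.
PS = (1/2)(Q_t)(P_s - 77) = (1/2)(9.4444)(23.6111) = 111.4969.

111.50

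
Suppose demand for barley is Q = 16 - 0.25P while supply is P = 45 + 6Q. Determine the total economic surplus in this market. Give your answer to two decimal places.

18.05

Rewriting demand in inverse form: P = 64 - 4Q.
Equilibrium: 64 - 4Q = 45 + 6Q, so Q* = 1.9 and P* = 56.4.
Total surplus is the full triangle between the curves from 0 to Q*: (1/2)(1.9)(64 - 45) = 18.05.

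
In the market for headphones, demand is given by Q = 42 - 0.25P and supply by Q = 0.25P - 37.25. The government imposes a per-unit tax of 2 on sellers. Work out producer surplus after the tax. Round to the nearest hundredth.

Rewriting demand in inverse form: P = 168 - 4Q.
Rewriting supply in inverse form: P = 149 + 4Q.
Pre-tax equilibrium: 168 - 4Q = 149 + 4Q gives Q* = 2.375, P* = 158.5.
With the tax, sellers need 2 more per unit: 168 - 4Q = 149 + 4Q + 2, so Q_t = 2.125. Buyers pay P_b = 159.5; sellers receive P_s = P_b - 2 = 157.5.
PS = (1/2)(Q_t)(P_s - 149) = (1/2)(2.125)(8.5) = 9.0312.

9.03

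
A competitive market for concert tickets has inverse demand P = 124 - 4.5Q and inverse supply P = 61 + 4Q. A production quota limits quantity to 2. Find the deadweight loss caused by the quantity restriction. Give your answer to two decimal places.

124.47

Unrestricted equilibrium: Q* = (124 - 61)/(4.5 + 4) = 7.4118.
At Q = 2 the demand price is 124 - 4.5(2) = 115 and the supply price is 61 + 4(2) = 69.
Deadweight loss is the triangle between the curves from 2 to 7.4118: (1/2)(115 - 69)(7.4118 - 2) = 124.4706.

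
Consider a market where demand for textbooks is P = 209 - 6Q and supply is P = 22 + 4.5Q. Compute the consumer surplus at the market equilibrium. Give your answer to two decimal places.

Setting demand equal to supply, 187 = 10.5Q, so Q* = 17.8095 and P* = 102.1429.
The demand choke price is 209, so CS = (1/2)(Q*)(209 - P*) = (1/2)(17.8095)(106.8571) = 951.5374.

951.54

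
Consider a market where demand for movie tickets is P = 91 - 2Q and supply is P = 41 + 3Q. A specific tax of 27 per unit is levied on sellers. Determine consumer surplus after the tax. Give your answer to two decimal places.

21.16

Pre-tax equilibrium: 91 - 2Q = 41 + 3Q gives Q* = 10, P* = 71.
A tax on sellers shifts supply up by 27: 91 - 2Q = 41 + 3Q + 27, so Q_t = 4.6. Buyers pay P_b = 81.8; sellers receive P_s = P_b - 27 = 54.8.
Consumer surplus is the triangle under demand above P_b: (1/2)(4.6)(91 - 81.8) = 21.16.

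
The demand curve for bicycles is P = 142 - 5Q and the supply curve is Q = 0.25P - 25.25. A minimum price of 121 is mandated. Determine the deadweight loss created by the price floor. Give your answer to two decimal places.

Rewriting supply in inverse form: P = 101 + 4Q.
Free-market equilibrium: 142 - 5Q = 101 + 4Q gives Q* = 4.5556, P* = 119.2222.
At P = 121, buyers demand (142 - 121)/5 = 4.2 while sellers would supply more, so the quantity traded is 4.2 at price 121.
At Q = 4.2 the demand price is 121 and the supply price is 117.8. Deadweight loss is the triangle between the curves from 4.2 to 4.5556: (1/2)(121 - 117.8)(4.5556 - 4.2) = 0.5689.

0.57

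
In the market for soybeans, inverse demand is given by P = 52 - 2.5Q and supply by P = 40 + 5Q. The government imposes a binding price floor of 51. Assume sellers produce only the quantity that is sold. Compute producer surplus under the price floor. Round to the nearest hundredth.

4.00

Free-market equilibrium: 52 - 2.5Q = 40 + 5Q gives Q* = 1.6, P* = 48.
At P = 51, buyers demand (52 - 51)/2.5 = 0.4 while sellers would supply more, so the quantity traded is 0.4 at price 51.
The supply price at Q = 0.4 is 42. PS is the trapezoid between 51 and supply over [0, 0.4]: (1/2)[(51 - 40) + (51 - 42)](0.4) = 4.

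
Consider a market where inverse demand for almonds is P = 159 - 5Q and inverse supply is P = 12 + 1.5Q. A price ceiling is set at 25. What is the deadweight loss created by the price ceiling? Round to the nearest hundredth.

Free-market equilibrium: 159 - 5Q = 12 + 1.5Q gives Q* = 22.6154, P* = 45.9231.
At the ceiling price 25, quantity supplied is (25 - 12)/1.5 = 8.6667; supply is the short side, so Q = 8.6667 trades at P = 25.
The lost-trades triangle has base Q* - 8.6667 = 13.9487 and height equal to the gap between the curves at Q = 8.6667, which is 115.6667 - 25 = 90.6667. DWL = (1/2)(13.9487)(90.6667) = 632.3419.

632.34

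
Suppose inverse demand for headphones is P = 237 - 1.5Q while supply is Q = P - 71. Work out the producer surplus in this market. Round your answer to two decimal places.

2204.48

Rewriting supply in inverse form: P = 71 + Q.
Set 237 - 1.5Q = 71 + Q, which gives 166 = 2.5Q, so Q* = 66.4 and P* = 237 - 1.5(66.4) = 137.4.
The supply curve's price intercept is 71, so PS = (1/2)(Q*)(P* - 71) = (1/2)(66.4)(66.4) = 2204.48.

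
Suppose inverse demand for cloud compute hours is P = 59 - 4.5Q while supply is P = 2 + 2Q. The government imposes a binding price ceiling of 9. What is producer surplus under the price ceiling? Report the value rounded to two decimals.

12.25

Without the control, 59 - 4.5Q = 2 + 2Q so Q* = 8.7692 and P* = 19.5385.
At the ceiling price 9, quantity supplied is (9 - 2)/2 = 3.5; supply is the short side, so Q = 3.5 trades at P = 9.
PS is the triangle above supply below 9: (1/2)(3.5)(9 - 2) = 12.25.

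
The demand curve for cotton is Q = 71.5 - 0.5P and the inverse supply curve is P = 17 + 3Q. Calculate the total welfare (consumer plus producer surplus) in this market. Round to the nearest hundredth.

1587.60

Rewriting demand in inverse form: P = 143 - 2Q.
Equilibrium: 143 - 2Q = 17 + 3Q, so Q* = 25.2 and P* = 92.6.
CS = (1/2)(25.2)(50.4) = 635.04 and PS = (1/2)(25.2)(75.6) = 952.56, so total surplus = 1587.6.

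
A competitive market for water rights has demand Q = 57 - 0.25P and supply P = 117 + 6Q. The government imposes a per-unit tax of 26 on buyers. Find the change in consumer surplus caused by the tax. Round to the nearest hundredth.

-101.92

Rewriting demand in inverse form: P = 228 - 4Q.
Pre-tax equilibrium: 228 - 4Q = 117 + 6Q gives Q* = 11.1, P* = 183.6.
A tax on buyers shifts demand down by 26: (228 - 26) - 4Q = 117 + 6Q, so Q_t = 8.5. Buyers pay P_b = 194; sellers receive P_s = P_b - 26 = 168.
CS falls from (1/2)(11.1)(44.4) = 246.42 to (1/2)(8.5)(34) = 144.5, a change of -101.92.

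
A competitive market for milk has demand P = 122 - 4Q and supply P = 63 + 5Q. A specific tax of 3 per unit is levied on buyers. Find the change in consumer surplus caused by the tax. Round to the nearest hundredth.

Pre-tax equilibrium: 122 - 4Q = 63 + 5Q gives Q* = 6.5556, P* = 95.7778.
With the tax, buyers' net willingness to pay falls by 3: (122 - 3) - 4Q = 63 + 5Q, so Q_t = 6.2222. Buyers pay P_b = 97.1111; sellers receive P_s = P_b - 3 = 94.1111.
CS falls from (1/2)(6.5556)(26.2222) = 85.9506 to (1/2)(6.2222)(24.8889) = 77.4321, a change of -8.5185.

-8.52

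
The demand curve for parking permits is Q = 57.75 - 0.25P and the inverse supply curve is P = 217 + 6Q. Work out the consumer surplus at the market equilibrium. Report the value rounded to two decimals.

Rewriting demand in inverse form: P = 231 - 4Q.
Equilibrium: 231 - 4Q = 217 + 6Q, so Q* = 1.4 and P* = 225.4.
The demand choke price is 231, so CS = (1/2)(Q*)(231 - P*) = (1/2)(1.4)(5.6) = 3.92.

3.92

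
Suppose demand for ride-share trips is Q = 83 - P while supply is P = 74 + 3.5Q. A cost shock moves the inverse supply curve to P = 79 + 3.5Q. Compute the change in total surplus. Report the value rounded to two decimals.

Rewriting demand in inverse form: P = 83 - Q.
Initial equilibrium: Q_0 = 2, P_0 = 81; CS_0 = (1/2)(2)(2) = 2, PS_0 = (1/2)(2)(7) = 7.
New equilibrium: 83 - Q = 79 + 3.5Q gives Q_1 = 0.8889, P_1 = 82.1111; CS_1 = 0.3951, PS_1 = 1.3827.
Change in total surplus = (0.3951 + 1.3827) - (2 + 7) = -7.2222.

-7.22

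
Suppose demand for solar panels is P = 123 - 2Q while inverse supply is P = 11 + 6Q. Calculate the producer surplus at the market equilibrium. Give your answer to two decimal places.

Equilibrium: 123 - 2Q = 11 + 6Q, so Q* = 14 and P* = 95.
Producer surplus is the triangle above supply below P*: (1/2)(14)(95 - 11) = (1/2)(14)(84) = 588.

588.00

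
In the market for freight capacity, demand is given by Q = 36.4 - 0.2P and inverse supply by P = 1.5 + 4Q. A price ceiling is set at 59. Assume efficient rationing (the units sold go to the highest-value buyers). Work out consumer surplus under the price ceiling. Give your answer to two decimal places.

1251.52

Rewriting demand in inverse form: P = 182 - 5Q.
Without the control, 182 - 5Q = 1.5 + 4Q so Q* = 20.0556 and P* = 81.7222.
At P = 59, sellers supply (59 - 1.5)/4 = 14.375 while buyers want more, so the quantity traded is 14.375 at price 59.
The demand price at Q = 14.375 is 110.125. CS is the trapezoid between demand and 59 over [0, 14.375]: (1/2)[(182 - 59) + (110.125 - 59)](14.375) = 1251.5234.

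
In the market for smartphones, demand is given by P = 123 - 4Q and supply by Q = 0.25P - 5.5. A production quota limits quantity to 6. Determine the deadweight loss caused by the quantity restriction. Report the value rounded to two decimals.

175.56

Rewriting supply in inverse form: P = 22 + 4Q.
Unrestricted equilibrium: Q* = (123 - 22)/(4 + 4) = 12.625.
At Q = 6 the demand price is 123 - 4(6) = 99 and the supply price is 22 + 4(6) = 46.
Deadweight loss is the triangle between the curves from 6 to 12.625: (1/2)(99 - 46)(12.625 - 6) = 175.5625.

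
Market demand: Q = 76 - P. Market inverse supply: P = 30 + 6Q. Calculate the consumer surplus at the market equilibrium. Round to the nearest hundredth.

21.59

Rewriting demand in inverse form: P = 76 - Q.
Equilibrium: 76 - Q = 30 + 6Q, so Q* = 6.5714 and P* = 69.4286.
Consumer surplus is the triangle under demand above P*: (1/2)(6.5714)(76 - 69.4286) = (1/2)(6.5714)(6.5714) = 21.5918.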